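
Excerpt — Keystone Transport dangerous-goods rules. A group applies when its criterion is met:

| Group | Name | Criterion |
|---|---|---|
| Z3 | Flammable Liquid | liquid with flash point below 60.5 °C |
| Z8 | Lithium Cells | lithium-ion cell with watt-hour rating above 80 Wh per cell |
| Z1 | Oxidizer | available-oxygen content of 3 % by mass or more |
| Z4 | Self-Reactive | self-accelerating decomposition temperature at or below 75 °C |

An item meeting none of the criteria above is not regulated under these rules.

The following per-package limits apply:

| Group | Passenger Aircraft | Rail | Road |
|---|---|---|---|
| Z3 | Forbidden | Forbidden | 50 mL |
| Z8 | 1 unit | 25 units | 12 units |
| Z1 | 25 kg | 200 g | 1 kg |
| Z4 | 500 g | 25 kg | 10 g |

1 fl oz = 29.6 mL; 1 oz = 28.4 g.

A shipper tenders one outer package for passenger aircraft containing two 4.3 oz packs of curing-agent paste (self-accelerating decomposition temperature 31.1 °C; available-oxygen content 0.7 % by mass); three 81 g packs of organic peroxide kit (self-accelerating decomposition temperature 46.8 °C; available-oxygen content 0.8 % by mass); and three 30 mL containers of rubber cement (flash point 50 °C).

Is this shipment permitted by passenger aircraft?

No

Curing-agent paste: self-accelerating decomposition temperature 31.1 °C ≤ 75 °C → Group Z4 (Self-Reactive).
With self-accelerating decomposition temperature 46.8 °C (≤ 75 °C), the organic peroxide kit falls in Group Z4.
Flash point 50 °C meets the Group Z3 criterion (Flammable Liquid), so the rubber cement is Group Z3.
Group Z3 quantity: three 30 mL containers = 90 mL.
Group Z3 is Forbidden by passenger aircraft.
Total Group Z4: (two 4.3 oz packs = 244.24 g) + (three 81 g packs = 243 g) = 487.24 g.
487.24 g ≤ 500 g (passenger aircraft limit, Group Z4) — within limit.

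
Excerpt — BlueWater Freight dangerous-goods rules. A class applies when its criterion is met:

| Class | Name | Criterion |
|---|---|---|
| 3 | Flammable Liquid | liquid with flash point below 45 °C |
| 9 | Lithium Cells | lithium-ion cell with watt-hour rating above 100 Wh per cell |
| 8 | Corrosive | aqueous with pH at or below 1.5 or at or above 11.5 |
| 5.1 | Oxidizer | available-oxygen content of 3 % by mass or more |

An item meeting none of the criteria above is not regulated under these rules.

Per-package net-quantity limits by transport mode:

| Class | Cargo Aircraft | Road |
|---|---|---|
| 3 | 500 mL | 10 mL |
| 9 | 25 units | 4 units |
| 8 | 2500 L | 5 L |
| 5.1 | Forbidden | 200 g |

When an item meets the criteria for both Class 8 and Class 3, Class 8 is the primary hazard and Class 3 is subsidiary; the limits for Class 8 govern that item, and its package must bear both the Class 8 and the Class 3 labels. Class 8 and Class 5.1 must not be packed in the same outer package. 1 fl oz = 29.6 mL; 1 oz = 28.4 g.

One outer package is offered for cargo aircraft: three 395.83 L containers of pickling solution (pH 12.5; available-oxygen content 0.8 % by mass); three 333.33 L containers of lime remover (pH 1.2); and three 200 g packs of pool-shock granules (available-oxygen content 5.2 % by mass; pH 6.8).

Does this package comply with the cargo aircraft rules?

No

Pickling solution: pH 12.5 ≥ 11.5 → Class 8 (Corrosive).
With pH 1.2 (≤ 1.5), the lime remover falls in Class 8.
With available-oxygen content 5.2 % by mass (≥ 3 % by mass), the pool-shock granules fall in Class 5.1.
Total Class 8: (three 395.83 L containers = 1187.49 L) + (three 333.33 L containers = 999.99 L) = 2187.48 L.
2187.48 L is within the cargo aircraft limit of 2500 L for Class 8.
Class 5.1 quantity: three 200 g packs = 600 g.
Class 5.1 is Forbidden by cargo aircraft.
Class 8 and Class 5.1 may not share an outer package.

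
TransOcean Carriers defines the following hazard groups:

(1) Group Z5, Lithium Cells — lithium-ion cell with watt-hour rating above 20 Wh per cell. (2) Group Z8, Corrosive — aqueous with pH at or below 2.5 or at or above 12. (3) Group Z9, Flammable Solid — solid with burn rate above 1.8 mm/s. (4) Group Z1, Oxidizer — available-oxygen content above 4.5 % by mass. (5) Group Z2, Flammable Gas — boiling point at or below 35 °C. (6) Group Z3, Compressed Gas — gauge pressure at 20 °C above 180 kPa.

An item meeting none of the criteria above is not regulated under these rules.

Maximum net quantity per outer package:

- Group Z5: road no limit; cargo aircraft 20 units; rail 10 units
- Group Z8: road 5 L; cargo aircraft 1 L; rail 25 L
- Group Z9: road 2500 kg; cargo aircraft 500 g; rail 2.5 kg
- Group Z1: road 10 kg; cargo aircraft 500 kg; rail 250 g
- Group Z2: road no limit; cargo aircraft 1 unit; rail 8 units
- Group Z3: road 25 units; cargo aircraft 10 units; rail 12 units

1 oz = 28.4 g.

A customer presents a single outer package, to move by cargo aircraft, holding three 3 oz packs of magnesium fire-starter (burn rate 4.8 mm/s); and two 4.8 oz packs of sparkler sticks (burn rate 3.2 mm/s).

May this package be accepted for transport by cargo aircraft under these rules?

The magnesium fire-starter has burn rate 4.8 mm/s, which is > 1.8 mm/s, so it is Group Z9 (Flammable Solid).
Burn rate 3.2 mm/s meets the Group Z9 criterion (Flammable Solid), so the sparkler sticks are Group Z9.
Total Group Z9: (three 3 oz packs = 255.6 g) + (two 4.8 oz packs = 272.64 g) = 528.24 g.
528.24 g exceeds the cargo aircraft limit of 500 g for Group Z9.

No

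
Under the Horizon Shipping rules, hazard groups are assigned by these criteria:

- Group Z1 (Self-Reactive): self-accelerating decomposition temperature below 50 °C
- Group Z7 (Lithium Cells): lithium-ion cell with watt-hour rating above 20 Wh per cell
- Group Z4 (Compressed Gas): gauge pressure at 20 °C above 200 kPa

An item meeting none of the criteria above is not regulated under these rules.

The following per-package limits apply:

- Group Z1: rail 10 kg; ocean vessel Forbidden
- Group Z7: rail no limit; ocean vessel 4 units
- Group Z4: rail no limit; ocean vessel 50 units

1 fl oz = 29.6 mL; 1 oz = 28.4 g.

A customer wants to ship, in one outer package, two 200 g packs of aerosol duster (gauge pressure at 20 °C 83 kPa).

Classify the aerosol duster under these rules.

Not regulated

gauge pressure at 20 °C 83 kPa is not above 200 kPa, so Group Z4 does not apply.
No criterion is met, so the item is not regulated.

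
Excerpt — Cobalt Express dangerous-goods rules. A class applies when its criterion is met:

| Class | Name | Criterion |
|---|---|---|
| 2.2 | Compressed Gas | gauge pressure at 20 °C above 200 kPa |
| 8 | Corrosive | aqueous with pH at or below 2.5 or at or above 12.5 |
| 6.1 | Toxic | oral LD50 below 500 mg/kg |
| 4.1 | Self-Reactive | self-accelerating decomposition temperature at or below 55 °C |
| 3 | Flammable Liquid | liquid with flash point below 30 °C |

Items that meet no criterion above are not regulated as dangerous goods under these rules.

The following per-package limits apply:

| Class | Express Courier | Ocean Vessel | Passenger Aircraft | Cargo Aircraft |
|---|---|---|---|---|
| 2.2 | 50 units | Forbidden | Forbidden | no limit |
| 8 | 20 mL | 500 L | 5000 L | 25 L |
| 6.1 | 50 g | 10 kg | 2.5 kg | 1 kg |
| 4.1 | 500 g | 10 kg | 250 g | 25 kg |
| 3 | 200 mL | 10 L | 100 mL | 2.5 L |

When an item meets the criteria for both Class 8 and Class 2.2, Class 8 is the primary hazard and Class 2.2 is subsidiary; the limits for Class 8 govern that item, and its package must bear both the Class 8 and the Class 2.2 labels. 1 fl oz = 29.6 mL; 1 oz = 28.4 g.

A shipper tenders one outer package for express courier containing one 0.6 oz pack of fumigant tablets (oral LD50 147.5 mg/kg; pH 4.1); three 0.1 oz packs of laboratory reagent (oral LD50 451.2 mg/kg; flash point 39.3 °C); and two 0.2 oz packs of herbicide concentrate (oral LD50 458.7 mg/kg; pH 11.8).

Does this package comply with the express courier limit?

Oral LD50 147.5 mg/kg meets the Class 6.1 criterion (Toxic), so the fumigant tablets are Class 6.1.
The laboratory reagent has oral LD50 451.2 mg/kg, which is < 500 mg/kg, so it is Class 6.1 (Toxic).
Oral LD50 458.7 mg/kg meets the Class 6.1 criterion (Toxic), so the herbicide concentrate is Class 6.1.
Class 6.1 net quantity: (one 0.6 oz pack = 17.04 g) + (three 0.1 oz packs = 8.52 g) + (two 0.2 oz packs = 11.36 g) = 36.92 g.
That is within the Class 6.1 express courier limit of 50 g.

Yes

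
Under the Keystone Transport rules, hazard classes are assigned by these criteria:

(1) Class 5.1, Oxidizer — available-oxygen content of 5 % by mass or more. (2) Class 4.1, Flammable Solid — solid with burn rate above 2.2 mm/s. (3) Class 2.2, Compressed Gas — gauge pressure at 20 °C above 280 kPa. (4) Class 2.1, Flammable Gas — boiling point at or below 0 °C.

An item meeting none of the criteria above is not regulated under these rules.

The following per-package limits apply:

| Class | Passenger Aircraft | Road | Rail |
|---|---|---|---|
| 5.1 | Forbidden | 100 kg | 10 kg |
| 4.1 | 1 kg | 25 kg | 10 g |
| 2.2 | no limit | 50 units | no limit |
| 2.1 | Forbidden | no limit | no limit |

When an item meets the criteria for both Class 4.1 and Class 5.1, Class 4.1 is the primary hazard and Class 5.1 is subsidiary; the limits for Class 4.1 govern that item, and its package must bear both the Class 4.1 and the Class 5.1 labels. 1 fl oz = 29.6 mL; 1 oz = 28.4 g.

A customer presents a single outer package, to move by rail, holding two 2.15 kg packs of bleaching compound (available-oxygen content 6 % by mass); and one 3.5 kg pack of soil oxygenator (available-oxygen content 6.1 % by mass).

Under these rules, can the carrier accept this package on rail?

Available-oxygen content 6 % by mass meets the Class 5.1 criterion (Oxidizer), so the bleaching compound is Class 5.1.
The soil oxygenator has available-oxygen content 6.1 % by mass, which is ≥ 5 % by mass, so it is Class 5.1 (Oxidizer).
Total Class 5.1: (two 2.15 kg packs = 4.3 kg) + 3.5 kg = 7.8 kg.
7.8 kg is within the rail limit of 10 kg for Class 5.1.

Yes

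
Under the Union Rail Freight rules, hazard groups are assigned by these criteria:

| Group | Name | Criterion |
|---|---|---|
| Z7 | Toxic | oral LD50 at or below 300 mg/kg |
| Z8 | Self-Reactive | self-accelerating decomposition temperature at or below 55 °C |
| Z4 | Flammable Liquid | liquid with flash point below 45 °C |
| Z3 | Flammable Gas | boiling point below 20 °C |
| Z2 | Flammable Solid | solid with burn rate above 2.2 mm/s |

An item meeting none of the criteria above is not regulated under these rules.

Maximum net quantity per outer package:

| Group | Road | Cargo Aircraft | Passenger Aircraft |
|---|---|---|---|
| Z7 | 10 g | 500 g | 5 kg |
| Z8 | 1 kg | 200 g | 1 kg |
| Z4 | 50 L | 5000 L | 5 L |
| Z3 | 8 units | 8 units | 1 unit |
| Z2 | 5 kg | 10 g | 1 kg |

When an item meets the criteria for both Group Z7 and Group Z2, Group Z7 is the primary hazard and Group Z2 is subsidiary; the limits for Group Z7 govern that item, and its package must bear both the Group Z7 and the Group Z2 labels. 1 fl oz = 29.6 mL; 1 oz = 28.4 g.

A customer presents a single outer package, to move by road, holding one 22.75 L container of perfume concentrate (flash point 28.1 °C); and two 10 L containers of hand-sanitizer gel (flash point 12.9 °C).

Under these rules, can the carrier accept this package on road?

The perfume concentrate has flash point 28.1 °C, which is < 45 °C, so it is Group Z4 (Flammable Liquid).
Flash point 12.9 °C meets the Group Z4 criterion (Flammable Liquid), so the hand-sanitizer gel is Group Z4.
Total Group Z4: 22.75 L + (two 10 L containers = 20 L) = 42.75 L.
42.75 L ≤ 50 L (road limit, Group Z4) — within limit.

Yes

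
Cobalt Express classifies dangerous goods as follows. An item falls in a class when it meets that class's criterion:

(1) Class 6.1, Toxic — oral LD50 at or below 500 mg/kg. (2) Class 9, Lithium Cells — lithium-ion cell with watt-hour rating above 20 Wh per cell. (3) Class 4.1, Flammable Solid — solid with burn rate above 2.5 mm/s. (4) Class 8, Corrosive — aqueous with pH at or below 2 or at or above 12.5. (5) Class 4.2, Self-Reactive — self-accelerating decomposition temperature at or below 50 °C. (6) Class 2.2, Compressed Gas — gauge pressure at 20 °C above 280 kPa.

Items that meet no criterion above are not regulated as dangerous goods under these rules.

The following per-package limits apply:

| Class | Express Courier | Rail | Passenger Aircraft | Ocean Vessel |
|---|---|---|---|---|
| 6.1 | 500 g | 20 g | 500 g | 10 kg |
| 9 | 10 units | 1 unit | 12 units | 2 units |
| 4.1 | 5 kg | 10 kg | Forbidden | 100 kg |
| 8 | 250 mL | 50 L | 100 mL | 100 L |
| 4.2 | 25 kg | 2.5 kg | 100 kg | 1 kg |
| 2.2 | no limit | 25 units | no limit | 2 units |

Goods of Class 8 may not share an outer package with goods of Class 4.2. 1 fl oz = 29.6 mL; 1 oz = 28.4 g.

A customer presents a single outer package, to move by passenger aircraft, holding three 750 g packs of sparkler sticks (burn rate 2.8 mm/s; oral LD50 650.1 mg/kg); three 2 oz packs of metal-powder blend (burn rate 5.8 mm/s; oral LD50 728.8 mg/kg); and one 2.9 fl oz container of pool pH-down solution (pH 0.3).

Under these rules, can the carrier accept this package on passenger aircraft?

The sparkler sticks have burn rate 2.8 mm/s, which is > 2.5 mm/s, so they are Class 4.1 (Flammable Solid).
With burn rate 5.8 mm/s (> 2.5 mm/s), the metal-powder blend falls in Class 4.1.
With pH 0.3 (≤ 2), the pool pH-down solution falls in Class 8.
Class 4.1 net quantity: (three 750 g packs = 2.25 kg) + (three 2 oz packs = 170.4 g) = 2420.4 g.
By passenger aircraft, Class 4.1 is Forbidden regardless of quantity.
Class 8 quantity: one 2.9 fl oz container = 85.84 mL.
85.84 mL ≤ 100 mL (passenger aircraft limit, Class 8) — within limit.
The segregation rule (Class 8 with Class 4.2) does not apply to Class 4.1 with Class 8.

No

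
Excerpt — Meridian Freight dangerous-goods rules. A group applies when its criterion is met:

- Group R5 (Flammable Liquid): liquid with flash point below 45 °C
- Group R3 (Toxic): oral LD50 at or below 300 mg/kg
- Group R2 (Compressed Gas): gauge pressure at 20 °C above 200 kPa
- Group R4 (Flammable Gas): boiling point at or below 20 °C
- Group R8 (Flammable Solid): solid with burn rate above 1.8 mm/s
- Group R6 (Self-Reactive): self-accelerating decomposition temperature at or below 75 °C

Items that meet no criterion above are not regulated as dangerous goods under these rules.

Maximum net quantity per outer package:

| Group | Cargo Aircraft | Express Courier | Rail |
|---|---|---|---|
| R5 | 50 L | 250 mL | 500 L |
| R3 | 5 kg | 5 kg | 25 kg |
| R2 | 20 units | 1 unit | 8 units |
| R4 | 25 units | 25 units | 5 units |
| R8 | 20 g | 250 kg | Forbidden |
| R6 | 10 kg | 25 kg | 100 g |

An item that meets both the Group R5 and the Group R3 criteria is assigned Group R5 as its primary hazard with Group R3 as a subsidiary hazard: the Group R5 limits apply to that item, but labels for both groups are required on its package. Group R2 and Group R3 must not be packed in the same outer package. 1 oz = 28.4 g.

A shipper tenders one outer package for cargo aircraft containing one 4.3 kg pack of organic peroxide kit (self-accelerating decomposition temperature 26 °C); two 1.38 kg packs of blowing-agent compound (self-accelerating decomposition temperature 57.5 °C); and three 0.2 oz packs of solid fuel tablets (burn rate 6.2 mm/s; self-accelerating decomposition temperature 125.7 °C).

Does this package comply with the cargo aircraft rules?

Self-accelerating decomposition temperature 26 °C meets the Group R6 criterion (Self-Reactive), so the organic peroxide kit is Group R6.
The blowing-agent compound has self-accelerating decomposition temperature 57.5 °C, which is ≤ 75 °C, so it is Group R6 (Self-Reactive).
Burn rate 6.2 mm/s meets the Group R8 criterion (Flammable Solid), so the solid fuel tablets are Group R8.
Total Group R6: 4.3 kg + (two 1.38 kg packs = 2.76 kg) = 7.06 kg.
7.06 kg is within the cargo aircraft limit of 10 kg for Group R6.
Group R8 quantity: three 0.2 oz packs = 17.04 g.
17.04 g is within the cargo aircraft limit of 20 g for Group R8.
The segregation rule (Group R2 with Group R3) does not apply to Group R6 with Group R8.
Every hazard group is within its cargo aircraft limit and no segregation rule is violated.

Yes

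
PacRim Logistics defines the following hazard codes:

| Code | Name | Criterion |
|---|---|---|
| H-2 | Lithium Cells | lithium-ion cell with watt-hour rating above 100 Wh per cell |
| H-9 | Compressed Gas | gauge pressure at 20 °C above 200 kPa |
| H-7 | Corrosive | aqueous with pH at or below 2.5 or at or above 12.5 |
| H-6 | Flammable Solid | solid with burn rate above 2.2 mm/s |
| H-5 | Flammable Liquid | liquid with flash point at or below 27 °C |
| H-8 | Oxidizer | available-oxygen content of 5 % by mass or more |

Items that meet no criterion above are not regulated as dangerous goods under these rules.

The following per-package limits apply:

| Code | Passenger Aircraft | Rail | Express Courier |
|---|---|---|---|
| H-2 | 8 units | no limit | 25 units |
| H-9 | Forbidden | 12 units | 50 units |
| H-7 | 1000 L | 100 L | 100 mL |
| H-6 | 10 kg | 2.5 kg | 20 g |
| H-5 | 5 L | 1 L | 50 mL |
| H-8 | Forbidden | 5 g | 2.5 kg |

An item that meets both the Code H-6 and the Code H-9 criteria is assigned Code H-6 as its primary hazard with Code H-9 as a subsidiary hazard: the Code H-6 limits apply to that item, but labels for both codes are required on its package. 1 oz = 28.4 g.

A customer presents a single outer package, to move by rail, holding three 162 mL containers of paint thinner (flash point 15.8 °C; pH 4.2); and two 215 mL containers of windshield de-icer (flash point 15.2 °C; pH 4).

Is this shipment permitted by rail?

Yes

Paint thinner: flash point 15.8 °C ≤ 27 °C → Code H-5 (Flammable Liquid).
The windshield de-icer has flash point 15.2 °C, which is ≤ 27 °C, so it is Code H-5 (Flammable Liquid).
Code H-5 net quantity: (three 162 mL containers = 486 mL) + (two 215 mL containers = 430 mL) = 916 mL.
That is within the Code H-5 rail limit of 1 L.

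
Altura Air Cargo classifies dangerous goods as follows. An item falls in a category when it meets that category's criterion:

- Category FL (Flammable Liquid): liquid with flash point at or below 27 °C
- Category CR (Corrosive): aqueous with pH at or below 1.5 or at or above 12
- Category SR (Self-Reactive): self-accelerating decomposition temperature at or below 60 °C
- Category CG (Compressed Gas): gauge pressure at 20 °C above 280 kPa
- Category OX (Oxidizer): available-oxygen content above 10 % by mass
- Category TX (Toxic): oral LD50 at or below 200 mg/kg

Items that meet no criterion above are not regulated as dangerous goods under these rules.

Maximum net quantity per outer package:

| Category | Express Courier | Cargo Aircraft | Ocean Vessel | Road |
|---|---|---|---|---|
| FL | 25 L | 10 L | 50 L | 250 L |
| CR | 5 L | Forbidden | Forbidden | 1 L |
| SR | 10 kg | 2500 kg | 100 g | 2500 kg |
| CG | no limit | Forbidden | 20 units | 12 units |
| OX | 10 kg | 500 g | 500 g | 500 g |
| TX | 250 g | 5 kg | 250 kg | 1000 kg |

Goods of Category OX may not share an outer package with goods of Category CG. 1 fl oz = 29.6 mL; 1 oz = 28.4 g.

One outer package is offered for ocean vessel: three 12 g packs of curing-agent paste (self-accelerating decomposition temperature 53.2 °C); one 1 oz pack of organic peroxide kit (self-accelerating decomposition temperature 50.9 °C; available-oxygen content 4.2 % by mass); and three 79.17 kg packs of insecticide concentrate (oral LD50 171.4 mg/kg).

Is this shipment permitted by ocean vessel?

Yes

The curing-agent paste has self-accelerating decomposition temperature 53.2 °C, which is ≤ 60 °C, so it is Category SR (Self-Reactive).
Organic peroxide kit: self-accelerating decomposition temperature 50.9 °C ≤ 60 °C → Category SR (Self-Reactive).
With oral LD50 171.4 mg/kg (≤ 200 mg/kg), the insecticide concentrate falls in Category TX.
Category SR net quantity: (three 12 g packs = 36 g) + (one 1 oz pack = 28.4 g) = 64.4 g.
That is within the Category SR ocean vessel limit of 100 g.
Category TX quantity: three 79.17 kg packs = 237.51 kg.
That is within the Category TX ocean vessel limit of 250 kg.
The segregation rule (Category OX with Category CG) does not apply to Category SR with Category TX.
Every hazard category is within its ocean vessel limit and no segregation rule is violated.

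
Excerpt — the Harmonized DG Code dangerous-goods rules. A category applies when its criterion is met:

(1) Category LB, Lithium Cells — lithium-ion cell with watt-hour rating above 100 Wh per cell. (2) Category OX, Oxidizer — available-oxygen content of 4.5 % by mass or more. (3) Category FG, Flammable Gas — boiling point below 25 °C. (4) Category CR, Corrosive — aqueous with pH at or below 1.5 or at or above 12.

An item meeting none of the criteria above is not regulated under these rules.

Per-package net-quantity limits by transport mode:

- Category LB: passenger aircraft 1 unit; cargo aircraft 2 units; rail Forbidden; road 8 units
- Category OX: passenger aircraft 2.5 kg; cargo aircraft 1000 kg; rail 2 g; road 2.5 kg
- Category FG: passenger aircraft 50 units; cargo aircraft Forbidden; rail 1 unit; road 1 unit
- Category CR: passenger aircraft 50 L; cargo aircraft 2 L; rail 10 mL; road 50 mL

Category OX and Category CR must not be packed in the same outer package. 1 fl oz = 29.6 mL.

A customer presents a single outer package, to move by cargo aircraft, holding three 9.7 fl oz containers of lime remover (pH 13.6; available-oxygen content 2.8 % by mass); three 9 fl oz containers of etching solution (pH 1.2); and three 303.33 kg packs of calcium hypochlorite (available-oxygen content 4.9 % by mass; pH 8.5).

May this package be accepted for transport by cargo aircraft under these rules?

With pH 13.6 (≥ 12), the lime remover falls in Category CR.
The etching solution has pH 1.2, which is ≤ 1.5, so it is Category CR (Corrosive).
The calcium hypochlorite has available-oxygen content 4.9 % by mass, which is ≥ 4.5 % by mass, so it is Category OX (Oxidizer).
Category OX quantity: three 303.33 kg packs = 909.99 kg.
That is within the Category OX cargo aircraft limit of 1000 kg.
Category CR net quantity: (three 9.7 fl oz containers = 861.36 mL) + (three 9 fl oz containers = 799.2 mL) = 1660.56 mL.
That is within the Category CR cargo aircraft limit of 2 L.
Category OX and Category CR may not share an outer package.

No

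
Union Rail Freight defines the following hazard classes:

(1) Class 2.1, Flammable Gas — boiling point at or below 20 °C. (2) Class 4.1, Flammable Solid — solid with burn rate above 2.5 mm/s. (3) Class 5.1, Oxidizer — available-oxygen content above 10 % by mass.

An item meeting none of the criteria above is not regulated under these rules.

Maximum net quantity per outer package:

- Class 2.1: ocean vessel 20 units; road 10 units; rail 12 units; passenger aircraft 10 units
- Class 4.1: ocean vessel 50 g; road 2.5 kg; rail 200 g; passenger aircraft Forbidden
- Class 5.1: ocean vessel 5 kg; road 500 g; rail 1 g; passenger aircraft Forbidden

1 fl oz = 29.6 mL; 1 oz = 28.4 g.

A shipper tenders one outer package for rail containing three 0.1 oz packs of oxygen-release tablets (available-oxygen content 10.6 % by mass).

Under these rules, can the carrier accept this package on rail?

No

Available-oxygen content 10.6 % by mass meets the Class 5.1 criterion (Oxidizer), so the oxygen-release tablets are Class 5.1.
Class 5.1 quantity: three 0.1 oz packs = 8.52 g.
8.52 g > 1 g (rail limit, Class 5.1) — over the limit.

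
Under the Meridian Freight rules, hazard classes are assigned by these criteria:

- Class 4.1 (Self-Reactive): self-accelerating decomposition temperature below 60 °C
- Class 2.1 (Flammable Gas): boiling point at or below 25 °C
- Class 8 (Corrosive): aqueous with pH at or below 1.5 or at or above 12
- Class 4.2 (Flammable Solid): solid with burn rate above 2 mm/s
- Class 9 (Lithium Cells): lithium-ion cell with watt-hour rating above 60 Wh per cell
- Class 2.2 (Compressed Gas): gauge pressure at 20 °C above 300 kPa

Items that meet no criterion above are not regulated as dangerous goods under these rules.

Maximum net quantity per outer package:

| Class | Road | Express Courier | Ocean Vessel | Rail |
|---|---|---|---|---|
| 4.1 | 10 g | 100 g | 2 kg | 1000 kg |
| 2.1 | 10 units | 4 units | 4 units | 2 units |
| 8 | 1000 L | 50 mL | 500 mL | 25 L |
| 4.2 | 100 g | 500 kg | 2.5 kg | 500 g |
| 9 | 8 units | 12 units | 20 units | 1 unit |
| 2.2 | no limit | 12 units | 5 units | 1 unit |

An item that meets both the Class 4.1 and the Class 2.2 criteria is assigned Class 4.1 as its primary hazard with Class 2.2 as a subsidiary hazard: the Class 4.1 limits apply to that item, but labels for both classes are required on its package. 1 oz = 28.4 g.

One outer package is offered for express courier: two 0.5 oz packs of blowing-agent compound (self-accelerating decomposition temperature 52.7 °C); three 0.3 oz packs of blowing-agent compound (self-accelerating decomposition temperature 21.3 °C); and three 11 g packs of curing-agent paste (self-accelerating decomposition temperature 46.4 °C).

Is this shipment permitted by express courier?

Blowing-agent compound: self-accelerating decomposition temperature 52.7 °C < 60 °C → Class 4.1 (Self-Reactive).
Self-accelerating decomposition temperature 21.3 °C meets the Class 4.1 criterion (Self-Reactive), so the blowing-agent compound is Class 4.1.
With self-accelerating decomposition temperature 46.4 °C (< 60 °C), the curing-agent paste falls in Class 4.1.
Total Class 4.1: (two 0.5 oz packs = 28.4 g) + (three 0.3 oz packs = 25.56 g) + (three 11 g packs = 33 g) = 86.96 g.
86.96 g ≤ 100 g (express courier limit, Class 4.1) — within limit.

Yes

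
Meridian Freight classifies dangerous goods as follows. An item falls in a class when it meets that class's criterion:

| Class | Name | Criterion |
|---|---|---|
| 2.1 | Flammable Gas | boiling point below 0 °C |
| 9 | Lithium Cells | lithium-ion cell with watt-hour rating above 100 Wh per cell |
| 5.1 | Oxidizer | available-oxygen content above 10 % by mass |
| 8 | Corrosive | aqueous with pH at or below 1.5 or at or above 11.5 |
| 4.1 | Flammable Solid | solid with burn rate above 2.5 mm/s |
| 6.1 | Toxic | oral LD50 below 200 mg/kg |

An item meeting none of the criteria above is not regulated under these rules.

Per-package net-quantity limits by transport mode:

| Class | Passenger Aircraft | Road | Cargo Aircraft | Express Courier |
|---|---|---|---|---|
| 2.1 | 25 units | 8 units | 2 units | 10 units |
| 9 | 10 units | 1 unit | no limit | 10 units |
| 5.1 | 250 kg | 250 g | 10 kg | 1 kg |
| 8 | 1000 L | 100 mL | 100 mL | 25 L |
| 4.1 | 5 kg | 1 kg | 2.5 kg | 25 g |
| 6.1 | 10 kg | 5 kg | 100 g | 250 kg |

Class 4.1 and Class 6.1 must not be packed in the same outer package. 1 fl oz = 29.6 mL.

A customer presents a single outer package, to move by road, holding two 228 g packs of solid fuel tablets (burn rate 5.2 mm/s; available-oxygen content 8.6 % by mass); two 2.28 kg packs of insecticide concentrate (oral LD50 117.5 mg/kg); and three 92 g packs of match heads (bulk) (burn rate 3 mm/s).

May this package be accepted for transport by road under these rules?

Burn rate 5.2 mm/s meets the Class 4.1 criterion (Flammable Solid), so the solid fuel tablets are Class 4.1.
Oral LD50 117.5 mg/kg meets the Class 6.1 criterion (Toxic), so the insecticide concentrate is Class 6.1.
Match heads (bulk): burn rate 3 mm/s > 2.5 mm/s → Class 4.1 (Flammable Solid).
Class 4.1 net quantity: (two 228 g packs = 456 g) + (three 92 g packs = 276 g) = 732 g.
732 g is within the road limit of 1 kg for Class 4.1.
Class 6.1 quantity: two 2.28 kg packs = 4.56 kg.
4.56 kg is within the road limit of 5 kg for Class 6.1.
Class 4.1 and Class 6.1 may not share an outer package.

No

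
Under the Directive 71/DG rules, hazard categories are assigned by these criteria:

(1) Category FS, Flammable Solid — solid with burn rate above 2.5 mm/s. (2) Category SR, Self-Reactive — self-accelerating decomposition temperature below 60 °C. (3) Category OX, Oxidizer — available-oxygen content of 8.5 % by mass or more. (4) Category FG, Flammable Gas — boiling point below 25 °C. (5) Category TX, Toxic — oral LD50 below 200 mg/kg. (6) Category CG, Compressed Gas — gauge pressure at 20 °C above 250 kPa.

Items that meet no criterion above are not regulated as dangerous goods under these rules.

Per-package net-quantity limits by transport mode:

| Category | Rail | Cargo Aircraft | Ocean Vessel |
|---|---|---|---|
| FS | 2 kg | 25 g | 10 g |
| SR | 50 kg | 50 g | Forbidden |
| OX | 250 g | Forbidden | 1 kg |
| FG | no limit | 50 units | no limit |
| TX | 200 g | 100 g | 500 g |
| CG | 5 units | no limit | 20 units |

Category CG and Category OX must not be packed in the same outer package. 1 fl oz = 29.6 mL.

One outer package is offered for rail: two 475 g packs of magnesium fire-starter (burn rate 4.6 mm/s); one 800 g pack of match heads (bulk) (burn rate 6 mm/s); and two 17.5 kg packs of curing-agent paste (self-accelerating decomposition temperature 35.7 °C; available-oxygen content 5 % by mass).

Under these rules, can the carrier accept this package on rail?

Yes

Magnesium fire-starter: burn rate 4.6 mm/s > 2.5 mm/s → Category FS (Flammable Solid).
Burn rate 6 mm/s meets the Category FS criterion (Flammable Solid), so the match heads (bulk) are Category FS.
Self-accelerating decomposition temperature 35.7 °C meets the Category SR criterion (Self-Reactive), so the curing-agent paste is Category SR.
Category FS net quantity: (two 475 g packs = 950 g) + 800 g = 1.75 kg.
That is within the Category FS rail limit of 2 kg.
Category SR quantity: two 17.5 kg packs = 35 kg.
35 kg is within the rail limit of 50 kg for Category SR.
The segregation rule (Category CG with Category OX) does not apply to Category FS with Category SR.
Every hazard category is within its rail limit and no segregation rule is violated.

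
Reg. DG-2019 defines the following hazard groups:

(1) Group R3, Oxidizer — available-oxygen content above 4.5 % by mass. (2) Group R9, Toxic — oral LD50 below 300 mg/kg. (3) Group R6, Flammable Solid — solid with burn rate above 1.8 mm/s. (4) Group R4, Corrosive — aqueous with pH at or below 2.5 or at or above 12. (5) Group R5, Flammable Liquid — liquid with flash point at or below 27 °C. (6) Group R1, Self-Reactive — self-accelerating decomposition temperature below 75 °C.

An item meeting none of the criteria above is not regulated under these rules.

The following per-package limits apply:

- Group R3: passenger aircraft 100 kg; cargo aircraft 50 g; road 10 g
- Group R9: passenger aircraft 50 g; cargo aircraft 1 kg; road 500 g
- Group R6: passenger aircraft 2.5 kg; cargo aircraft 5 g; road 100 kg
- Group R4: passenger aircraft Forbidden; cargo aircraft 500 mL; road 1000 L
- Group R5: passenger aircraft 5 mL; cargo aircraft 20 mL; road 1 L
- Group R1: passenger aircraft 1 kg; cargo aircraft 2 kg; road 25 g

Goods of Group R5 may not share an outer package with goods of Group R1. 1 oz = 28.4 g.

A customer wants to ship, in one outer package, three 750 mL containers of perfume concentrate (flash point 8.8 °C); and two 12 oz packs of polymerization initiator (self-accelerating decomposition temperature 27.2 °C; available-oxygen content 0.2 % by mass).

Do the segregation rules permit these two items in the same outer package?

The perfume concentrate has flash point 8.8 °C, which is ≤ 27 °C, so it is Group R5 (Flammable Liquid).
Polymerization initiator: self-accelerating decomposition temperature 27.2 °C < 75 °C → Group R1 (Self-Reactive).
Group R5 and Group R1 may not share an outer package.

No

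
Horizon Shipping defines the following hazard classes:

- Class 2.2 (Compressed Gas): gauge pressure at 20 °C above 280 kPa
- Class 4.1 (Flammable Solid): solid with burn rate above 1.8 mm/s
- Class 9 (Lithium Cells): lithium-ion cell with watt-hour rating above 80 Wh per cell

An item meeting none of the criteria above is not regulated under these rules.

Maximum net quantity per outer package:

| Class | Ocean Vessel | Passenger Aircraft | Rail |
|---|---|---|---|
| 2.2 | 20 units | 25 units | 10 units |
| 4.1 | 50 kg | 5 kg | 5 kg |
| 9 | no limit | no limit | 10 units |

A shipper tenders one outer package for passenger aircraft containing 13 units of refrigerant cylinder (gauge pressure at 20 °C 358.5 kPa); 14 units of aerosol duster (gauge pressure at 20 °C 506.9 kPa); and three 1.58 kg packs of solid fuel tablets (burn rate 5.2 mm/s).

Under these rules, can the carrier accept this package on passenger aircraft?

With gauge pressure at 20 °C 358.5 kPa (> 280 kPa), the refrigerant cylinder falls in Class 2.2.
Gauge pressure at 20 °C 506.9 kPa meets the Class 2.2 criterion (Compressed Gas), so the aerosol duster is Class 2.2.
Solid fuel tablets: burn rate 5.2 mm/s > 1.8 mm/s → Class 4.1 (Flammable Solid).
Total Class 2.2: 13 units + 14 units = 27 units.
27 units > 25 units (passenger aircraft limit, Class 2.2) — over the limit.
Class 4.1 quantity: three 1.58 kg packs = 4.74 kg.
4.74 kg is within the passenger aircraft limit of 5 kg for Class 4.1.

No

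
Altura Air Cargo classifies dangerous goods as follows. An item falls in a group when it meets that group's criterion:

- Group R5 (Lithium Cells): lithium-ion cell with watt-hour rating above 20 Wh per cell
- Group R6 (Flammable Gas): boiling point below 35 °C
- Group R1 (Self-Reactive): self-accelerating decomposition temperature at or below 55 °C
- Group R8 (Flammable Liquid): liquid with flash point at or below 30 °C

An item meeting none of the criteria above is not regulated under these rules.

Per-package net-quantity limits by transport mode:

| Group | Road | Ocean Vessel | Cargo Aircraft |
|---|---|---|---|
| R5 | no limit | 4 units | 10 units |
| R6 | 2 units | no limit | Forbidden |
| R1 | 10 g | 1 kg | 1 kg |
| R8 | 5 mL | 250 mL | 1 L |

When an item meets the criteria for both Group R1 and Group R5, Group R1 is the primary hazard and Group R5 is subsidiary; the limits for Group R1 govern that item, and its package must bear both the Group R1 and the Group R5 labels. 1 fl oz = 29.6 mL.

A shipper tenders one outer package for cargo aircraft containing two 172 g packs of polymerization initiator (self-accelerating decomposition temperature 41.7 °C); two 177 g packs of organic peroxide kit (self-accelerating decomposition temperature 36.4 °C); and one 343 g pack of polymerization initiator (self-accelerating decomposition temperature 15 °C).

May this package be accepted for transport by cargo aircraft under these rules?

No

Polymerization initiator: self-accelerating decomposition temperature 41.7 °C ≤ 55 °C → Group R1 (Self-Reactive).
With self-accelerating decomposition temperature 36.4 °C (≤ 55 °C), the organic peroxide kit falls in Group R1.
Self-accelerating decomposition temperature 15 °C meets the Group R1 criterion (Self-Reactive), so the polymerization initiator is Group R1.
Group R1 net quantity: (two 172 g packs = 344 g) + (two 177 g packs = 354 g) + 343 g = 1.041 kg.
1.041 kg exceeds the cargo aircraft limit of 1 kg for Group R1.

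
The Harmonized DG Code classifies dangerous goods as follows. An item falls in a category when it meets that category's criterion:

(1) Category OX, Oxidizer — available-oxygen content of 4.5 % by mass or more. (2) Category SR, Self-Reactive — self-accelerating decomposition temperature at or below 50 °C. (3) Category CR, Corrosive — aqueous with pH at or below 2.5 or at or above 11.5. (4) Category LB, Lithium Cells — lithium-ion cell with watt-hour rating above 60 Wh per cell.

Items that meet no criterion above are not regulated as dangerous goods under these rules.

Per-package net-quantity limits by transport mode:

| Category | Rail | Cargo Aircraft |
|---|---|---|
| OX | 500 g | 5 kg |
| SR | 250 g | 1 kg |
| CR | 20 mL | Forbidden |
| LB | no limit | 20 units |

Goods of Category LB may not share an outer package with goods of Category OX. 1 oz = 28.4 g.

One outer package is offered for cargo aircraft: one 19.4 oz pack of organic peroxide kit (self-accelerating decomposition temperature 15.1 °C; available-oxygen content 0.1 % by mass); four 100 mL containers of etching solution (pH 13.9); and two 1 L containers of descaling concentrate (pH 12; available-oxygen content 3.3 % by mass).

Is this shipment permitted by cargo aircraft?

No

Organic peroxide kit: self-accelerating decomposition temperature 15.1 °C ≤ 50 °C → Category SR (Self-Reactive).
Etching solution: pH 13.9 ≥ 11.5 → Category CR (Corrosive).
With pH 12 (≥ 11.5), the descaling concentrate falls in Category CR.
Category CR net quantity: (four 100 mL containers = 400 mL) + (two 1 L containers = 2 L) = 2.4 L.
By cargo aircraft, Category CR is Forbidden regardless of quantity.
Category SR quantity: one 19.4 oz pack = 550.96 g.
That is within the Category SR cargo aircraft limit of 1 kg.
The segregation rule (Category LB with Category OX) does not apply to Category CR with Category SR.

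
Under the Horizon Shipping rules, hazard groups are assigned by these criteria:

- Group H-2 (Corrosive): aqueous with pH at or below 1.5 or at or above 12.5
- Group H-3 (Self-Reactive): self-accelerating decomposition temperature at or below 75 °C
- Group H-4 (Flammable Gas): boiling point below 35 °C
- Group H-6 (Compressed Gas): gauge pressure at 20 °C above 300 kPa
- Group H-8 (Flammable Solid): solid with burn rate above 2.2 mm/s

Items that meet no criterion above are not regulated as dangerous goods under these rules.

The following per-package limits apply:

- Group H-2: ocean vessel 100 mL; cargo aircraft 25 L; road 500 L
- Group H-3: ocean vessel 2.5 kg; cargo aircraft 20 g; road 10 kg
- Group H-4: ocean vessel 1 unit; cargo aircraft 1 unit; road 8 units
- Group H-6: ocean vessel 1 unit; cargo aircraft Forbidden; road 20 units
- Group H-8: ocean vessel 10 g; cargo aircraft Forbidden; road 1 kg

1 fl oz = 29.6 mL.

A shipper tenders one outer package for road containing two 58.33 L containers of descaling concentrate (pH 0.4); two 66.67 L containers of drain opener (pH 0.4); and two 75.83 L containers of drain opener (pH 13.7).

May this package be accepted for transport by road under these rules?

With pH 0.4 (≤ 1.5), the descaling concentrate falls in Group H-2.
Drain opener: pH 0.4 ≤ 1.5 → Group H-2 (Corrosive).
With pH 13.7 (≥ 12.5), the drain opener falls in Group H-2.
Group H-2 net quantity: (two 58.33 L containers = 116.66 L) + (two 66.67 L containers = 133.34 L) + (two 75.83 L containers = 151.66 L) = 401.66 L.
That is within the Group H-2 road limit of 500 L.

Yes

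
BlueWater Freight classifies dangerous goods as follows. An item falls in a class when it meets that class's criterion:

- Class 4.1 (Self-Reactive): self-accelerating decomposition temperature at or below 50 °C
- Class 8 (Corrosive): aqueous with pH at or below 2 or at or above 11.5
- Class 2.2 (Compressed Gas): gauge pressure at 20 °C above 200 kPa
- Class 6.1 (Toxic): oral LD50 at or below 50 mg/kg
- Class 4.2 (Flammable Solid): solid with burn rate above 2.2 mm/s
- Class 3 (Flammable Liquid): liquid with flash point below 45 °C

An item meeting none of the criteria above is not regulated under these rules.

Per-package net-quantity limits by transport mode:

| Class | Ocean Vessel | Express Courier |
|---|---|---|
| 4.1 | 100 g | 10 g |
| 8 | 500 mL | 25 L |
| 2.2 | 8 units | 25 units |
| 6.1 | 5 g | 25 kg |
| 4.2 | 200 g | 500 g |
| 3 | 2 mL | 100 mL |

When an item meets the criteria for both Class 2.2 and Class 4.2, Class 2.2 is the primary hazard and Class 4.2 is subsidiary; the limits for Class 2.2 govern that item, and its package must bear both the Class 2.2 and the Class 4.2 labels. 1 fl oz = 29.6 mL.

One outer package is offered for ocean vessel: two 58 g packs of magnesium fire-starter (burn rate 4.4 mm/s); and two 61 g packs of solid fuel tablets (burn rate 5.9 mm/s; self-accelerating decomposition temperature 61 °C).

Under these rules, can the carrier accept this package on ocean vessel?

With burn rate 4.4 mm/s (> 2.2 mm/s), the magnesium fire-starter falls in Class 4.2.
Burn rate 5.9 mm/s meets the Class 4.2 criterion (Flammable Solid), so the solid fuel tablets are Class 4.2.
Total Class 4.2: (two 58 g packs = 116 g) + (two 61 g packs = 122 g) = 238 g.
That exceeds the Class 4.2 ocean vessel limit of 200 g.

No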